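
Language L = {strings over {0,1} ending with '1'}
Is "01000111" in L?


last symbol = '1'

Yes, "01000111" is in L


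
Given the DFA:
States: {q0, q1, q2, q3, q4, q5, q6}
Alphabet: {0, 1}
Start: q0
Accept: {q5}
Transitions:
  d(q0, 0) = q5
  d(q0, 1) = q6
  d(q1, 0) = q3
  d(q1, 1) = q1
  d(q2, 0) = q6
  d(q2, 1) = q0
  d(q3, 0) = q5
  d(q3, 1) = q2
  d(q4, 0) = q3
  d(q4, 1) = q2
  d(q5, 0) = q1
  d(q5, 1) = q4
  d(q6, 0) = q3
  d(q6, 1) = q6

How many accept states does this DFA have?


Accept states listed: {q5}
Counting: q5(1)

1


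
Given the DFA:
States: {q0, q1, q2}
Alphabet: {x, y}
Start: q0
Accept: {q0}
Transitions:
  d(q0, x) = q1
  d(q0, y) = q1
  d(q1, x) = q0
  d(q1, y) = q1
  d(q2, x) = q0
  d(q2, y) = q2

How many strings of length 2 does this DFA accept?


Enumerating all length-2 strings:
  "xx" -> q0 [accept]
  "xy" -> q1 [reject]
  "yx" -> q0 [accept]
  "yy" -> q1 [reject]

2 out of 4


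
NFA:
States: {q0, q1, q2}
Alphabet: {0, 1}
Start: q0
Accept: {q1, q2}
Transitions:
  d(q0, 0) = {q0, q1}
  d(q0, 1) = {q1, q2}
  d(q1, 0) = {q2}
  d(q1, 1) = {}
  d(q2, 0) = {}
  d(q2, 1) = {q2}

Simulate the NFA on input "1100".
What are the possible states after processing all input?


Start: {q0}
  --1--> {q1, q2}
  --1--> {q2}
  --0--> {}
  --0--> {}

{} (empty set, no valid transitions)


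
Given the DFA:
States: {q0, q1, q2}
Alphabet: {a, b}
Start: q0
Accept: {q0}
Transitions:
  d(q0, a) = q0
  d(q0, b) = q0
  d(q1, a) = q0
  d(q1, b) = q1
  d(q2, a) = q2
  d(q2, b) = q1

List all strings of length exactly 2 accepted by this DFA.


All strings of length 2: 4 total
Accepted: 4

"aa", "ab", "ba", "bb"


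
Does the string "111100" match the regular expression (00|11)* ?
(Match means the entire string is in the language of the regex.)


|string| = 6; first = '1'; last = '0'

Yes, "111100" matches (00|11)*


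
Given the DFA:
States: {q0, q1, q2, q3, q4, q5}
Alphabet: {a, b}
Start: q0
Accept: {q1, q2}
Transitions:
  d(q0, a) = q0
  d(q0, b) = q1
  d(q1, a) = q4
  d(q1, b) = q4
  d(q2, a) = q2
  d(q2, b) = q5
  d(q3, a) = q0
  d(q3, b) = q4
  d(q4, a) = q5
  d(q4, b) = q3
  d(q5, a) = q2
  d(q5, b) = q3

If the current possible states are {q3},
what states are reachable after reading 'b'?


Apply transition on 'b' from each current state:
  d(q3, b) = q4

{q4}


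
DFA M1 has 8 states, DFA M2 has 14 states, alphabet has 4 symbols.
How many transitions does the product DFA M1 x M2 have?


Product DFA has 8 * 14 = 112 states.
Each has 4 transitions: 112 * 4 = 448

448


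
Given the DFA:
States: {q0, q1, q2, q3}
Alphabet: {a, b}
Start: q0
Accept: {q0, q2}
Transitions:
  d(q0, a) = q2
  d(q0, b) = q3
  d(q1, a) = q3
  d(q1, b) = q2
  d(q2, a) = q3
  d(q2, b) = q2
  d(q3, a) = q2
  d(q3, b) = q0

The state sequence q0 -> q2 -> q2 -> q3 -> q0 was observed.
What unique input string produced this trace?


Trace back each transition to find the symbol:
  q0 --[a]--> q2
  q2 --[b]--> q2
  q2 --[a]--> q3
  q3 --[b]--> q0

"abab"


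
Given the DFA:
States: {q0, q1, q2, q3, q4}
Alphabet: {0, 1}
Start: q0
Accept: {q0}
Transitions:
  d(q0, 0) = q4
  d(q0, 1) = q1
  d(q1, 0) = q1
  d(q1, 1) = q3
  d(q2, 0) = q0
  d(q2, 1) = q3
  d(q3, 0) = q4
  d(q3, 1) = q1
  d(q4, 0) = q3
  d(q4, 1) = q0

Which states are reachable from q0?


BFS from q0:
  layer 0: {q0}
  layer 1: {q1, q4}
  layer 2: {q3}

{q0, q1, q3, q4}


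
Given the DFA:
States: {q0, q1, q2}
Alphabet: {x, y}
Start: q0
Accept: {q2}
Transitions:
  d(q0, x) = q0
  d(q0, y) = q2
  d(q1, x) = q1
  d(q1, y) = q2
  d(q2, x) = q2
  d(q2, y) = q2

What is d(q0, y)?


Looking up transition d(q0, y)

q2


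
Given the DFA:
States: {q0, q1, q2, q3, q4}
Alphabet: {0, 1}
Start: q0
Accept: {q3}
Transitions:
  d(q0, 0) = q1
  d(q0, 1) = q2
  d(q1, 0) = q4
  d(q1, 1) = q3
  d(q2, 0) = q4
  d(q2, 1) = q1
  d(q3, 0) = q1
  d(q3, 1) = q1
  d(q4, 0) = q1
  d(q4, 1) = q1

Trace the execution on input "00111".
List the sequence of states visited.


Input: 00111
d(q0, 0) = q1
d(q1, 0) = q4
d(q4, 1) = q1
d(q1, 1) = q3
d(q3, 1) = q1


q0 -> q1 -> q4 -> q1 -> q3 -> q1


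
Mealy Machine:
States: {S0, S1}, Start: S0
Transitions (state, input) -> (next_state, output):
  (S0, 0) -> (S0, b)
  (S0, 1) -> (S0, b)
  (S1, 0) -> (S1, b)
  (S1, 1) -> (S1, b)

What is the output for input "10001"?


Step-by-step:
  (S0, 1) -> (S0, b)
  (S0, 0) -> (S0, b)
  (S0, 0) -> (S0, b)
  (S0, 0) -> (S0, b)
  (S0, 1) -> (S0, b)

"bbbbb"


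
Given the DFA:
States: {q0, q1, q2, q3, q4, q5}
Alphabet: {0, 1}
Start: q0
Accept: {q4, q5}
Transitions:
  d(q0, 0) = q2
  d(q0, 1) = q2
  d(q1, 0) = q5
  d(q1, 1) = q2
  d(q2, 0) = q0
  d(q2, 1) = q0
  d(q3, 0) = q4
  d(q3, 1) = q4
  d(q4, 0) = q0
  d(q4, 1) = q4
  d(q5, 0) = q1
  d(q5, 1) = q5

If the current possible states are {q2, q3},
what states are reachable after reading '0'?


Apply transition on '0' from each current state:
  d(q2, 0) = q0
  d(q3, 0) = q4

{q0, q4}


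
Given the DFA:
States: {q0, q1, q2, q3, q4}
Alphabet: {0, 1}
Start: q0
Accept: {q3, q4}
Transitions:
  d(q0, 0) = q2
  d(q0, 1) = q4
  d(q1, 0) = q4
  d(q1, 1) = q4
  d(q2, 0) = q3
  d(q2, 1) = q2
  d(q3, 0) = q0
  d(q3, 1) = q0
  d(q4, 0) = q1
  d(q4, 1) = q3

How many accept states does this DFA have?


Accept states listed: {q3, q4}
Counting: q3(1) q4(2)

2


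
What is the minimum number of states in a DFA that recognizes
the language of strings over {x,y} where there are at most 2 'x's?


States: count = 0, 1, ..., 2 (all accepting; 3 states), plus a dead state for count > 2.
Total: 3 + 1 = 4.

4


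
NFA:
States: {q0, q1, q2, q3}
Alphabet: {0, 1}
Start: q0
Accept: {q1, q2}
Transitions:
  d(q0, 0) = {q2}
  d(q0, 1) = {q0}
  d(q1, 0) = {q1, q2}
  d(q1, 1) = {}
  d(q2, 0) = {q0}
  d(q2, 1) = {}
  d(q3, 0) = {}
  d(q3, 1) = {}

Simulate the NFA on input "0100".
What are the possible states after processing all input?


Start: {q0}
  --0--> {q2}
  --1--> {}
  --0--> {}
  --0--> {}

{} (empty set, no valid transitions)


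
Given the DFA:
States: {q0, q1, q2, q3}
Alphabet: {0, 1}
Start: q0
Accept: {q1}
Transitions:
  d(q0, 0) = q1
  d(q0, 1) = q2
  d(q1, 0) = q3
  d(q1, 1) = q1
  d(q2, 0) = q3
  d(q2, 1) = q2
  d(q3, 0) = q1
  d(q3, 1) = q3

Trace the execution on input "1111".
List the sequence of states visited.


Input: 1111
d(q0, 1) = q2
d(q2, 1) = q2
d(q2, 1) = q2
d(q2, 1) = q2


q0 -> q2 -> q2 -> q2 -> q2


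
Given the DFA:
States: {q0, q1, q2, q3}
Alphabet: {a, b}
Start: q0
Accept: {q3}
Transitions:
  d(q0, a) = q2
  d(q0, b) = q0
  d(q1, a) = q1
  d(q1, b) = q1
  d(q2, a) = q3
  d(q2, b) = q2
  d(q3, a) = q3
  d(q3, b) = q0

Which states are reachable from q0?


BFS from q0:
  layer 0: {q0}
  layer 1: {q2}
  layer 2: {q3}

{q0, q2, q3}


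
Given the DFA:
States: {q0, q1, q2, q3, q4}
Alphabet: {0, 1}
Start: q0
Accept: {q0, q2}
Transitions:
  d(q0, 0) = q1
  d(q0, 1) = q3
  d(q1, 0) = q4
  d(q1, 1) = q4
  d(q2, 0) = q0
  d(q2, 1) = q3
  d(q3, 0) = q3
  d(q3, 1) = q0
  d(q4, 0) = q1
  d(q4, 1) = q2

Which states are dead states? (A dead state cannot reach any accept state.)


Forward reachability from each state:
  q0 -> reaches accept state q0 (live)
  q1 -> reaches accept state q0 (live)
  q2 -> reaches accept state q0 (live)
  q3 -> reaches accept state q0 (live)
  q4 -> reaches accept state q0 (live)

None (all states can reach an accept state)


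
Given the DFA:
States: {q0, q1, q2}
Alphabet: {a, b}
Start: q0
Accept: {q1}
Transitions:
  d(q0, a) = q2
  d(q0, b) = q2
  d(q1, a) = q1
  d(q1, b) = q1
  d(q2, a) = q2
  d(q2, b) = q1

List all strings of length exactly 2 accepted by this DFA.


All strings of length 2: 4 total
Accepted: 2

"ab", "bb"


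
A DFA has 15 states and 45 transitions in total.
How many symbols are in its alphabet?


Each state has exactly one transition per symbol.
|alphabet| = transitions / states = 45 / 15 = 3

3


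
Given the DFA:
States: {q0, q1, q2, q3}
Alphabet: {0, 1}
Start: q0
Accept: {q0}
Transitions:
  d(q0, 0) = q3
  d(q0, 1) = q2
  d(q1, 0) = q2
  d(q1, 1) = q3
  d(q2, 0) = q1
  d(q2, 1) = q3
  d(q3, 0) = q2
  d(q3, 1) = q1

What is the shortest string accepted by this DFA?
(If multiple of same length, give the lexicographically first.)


BFS by string length (lex-first path to each state shown):
  len 0: q0<-""
Found accept state at length 0.

"" (empty string)


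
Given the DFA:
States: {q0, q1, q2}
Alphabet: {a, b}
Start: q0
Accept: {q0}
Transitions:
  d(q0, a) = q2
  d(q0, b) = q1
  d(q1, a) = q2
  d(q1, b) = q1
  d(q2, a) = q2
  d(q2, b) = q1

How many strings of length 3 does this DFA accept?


Enumerating all length-3 strings:
  "aaa" -> q2 [reject]
  "aab" -> q1 [reject]
  "aba" -> q2 [reject]
  "abb" -> q1 [reject]
  "baa" -> q2 [reject]
  "bab" -> q1 [reject]
  "bba" -> q2 [reject]
  "bbb" -> q1 [reject]

0 out of 8


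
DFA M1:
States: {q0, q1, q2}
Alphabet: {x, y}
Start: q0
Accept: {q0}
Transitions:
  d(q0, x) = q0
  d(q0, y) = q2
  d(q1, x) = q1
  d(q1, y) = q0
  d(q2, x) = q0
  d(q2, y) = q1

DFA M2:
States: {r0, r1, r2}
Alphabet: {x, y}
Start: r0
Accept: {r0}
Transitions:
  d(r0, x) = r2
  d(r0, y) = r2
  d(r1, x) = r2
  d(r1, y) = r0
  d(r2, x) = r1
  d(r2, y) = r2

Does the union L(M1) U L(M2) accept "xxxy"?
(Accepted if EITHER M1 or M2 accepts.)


M1: final=q2 accepted=False
M2: final=r2 accepted=False

No, union rejects (neither accepts)


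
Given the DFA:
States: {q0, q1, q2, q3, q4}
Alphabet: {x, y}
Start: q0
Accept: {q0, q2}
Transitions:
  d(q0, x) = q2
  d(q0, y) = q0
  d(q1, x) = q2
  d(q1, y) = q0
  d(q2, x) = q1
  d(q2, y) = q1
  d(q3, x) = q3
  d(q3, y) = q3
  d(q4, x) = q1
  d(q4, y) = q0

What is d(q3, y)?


Looking up transition d(q3, y)

q3


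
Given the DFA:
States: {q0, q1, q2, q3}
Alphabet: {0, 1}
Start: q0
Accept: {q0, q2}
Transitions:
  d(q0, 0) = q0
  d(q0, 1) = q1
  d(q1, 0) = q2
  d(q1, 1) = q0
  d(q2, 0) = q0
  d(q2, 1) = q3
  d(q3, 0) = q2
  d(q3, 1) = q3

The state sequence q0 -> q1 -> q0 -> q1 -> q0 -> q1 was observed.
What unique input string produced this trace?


Trace back each transition to find the symbol:
  q0 --[1]--> q1
  q1 --[1]--> q0
  q0 --[1]--> q1
  q1 --[1]--> q0
  q0 --[1]--> q1

"11111"


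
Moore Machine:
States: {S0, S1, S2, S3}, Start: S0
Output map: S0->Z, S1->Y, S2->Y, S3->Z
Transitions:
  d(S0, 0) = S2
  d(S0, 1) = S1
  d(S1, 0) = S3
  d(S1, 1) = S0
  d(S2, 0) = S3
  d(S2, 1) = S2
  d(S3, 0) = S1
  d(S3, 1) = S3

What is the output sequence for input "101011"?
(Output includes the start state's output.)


Start: S0 (output Z)
  --1--> S1 (output Y)
  --0--> S3 (output Z)
  --1--> S3 (output Z)
  --0--> S1 (output Y)
  --1--> S0 (output Z)
  --1--> S1 (output Y)

"ZYZZYZY"


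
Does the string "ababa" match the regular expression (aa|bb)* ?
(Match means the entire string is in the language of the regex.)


|string| = 5; first = 'a'; last = 'a'

No, "ababa" does not match (aa|bb)*


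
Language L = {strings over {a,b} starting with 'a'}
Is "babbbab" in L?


first symbol = 'b'

No, "babbbab" is not in L


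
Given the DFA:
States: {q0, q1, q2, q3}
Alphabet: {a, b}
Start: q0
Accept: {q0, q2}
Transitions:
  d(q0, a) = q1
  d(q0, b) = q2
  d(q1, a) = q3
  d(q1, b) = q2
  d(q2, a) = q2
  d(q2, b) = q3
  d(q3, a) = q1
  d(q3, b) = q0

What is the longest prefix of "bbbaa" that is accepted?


Run the DFA, marking each prefix where the state is accepting:
  "" -> q0 [accept]
  "b" -> q2 [accept]
  "bb" -> q3 [reject]
  "bbb" -> q0 [accept]
  "bbba" -> q1 [reject]
  "bbbaa" -> q3 [reject]

"bbb"


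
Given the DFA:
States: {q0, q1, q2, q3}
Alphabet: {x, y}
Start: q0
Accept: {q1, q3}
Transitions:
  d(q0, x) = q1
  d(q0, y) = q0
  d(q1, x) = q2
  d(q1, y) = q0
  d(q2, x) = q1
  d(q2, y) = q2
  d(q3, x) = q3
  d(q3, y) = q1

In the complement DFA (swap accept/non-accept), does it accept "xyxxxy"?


Trace: q0 -> q1 -> q0 -> q1 -> q2 -> q1 -> q0
Final: q0
Original accept: {q1, q3}
Complement: q0 is not in original accept

Yes, complement accepts (original rejects)


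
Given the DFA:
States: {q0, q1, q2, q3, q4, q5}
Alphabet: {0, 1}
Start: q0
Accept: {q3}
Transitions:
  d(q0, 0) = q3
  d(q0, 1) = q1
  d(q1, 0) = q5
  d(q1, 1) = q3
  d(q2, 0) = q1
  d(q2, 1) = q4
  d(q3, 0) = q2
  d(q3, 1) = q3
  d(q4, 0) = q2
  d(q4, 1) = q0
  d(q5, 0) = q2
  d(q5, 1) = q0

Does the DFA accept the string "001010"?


Trace: q0 -> q3 -> q2 -> q4 -> q2 -> q4 -> q2
Final state: q2
Accept states: {q3}

No, rejected (final state q2 is not an accept state)


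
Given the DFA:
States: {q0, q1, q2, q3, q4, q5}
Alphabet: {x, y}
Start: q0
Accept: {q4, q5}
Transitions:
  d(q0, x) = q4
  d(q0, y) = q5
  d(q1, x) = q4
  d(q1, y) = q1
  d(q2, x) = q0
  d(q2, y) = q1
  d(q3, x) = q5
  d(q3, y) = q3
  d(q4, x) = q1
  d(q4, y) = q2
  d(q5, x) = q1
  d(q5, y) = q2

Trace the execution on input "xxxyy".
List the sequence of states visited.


Input: xxxyy
d(q0, x) = q4
d(q4, x) = q1
d(q1, x) = q4
d(q4, y) = q2
d(q2, y) = q1


q0 -> q4 -> q1 -> q4 -> q2 -> q1


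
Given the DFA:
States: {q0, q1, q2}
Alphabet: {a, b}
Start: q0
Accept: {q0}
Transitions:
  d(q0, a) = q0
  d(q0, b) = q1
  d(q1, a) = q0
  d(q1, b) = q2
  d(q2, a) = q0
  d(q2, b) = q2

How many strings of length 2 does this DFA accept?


Enumerating all length-2 strings:
  "aa" -> q0 [accept]
  "ab" -> q1 [reject]
  "ba" -> q0 [accept]
  "bb" -> q2 [reject]

2 out of 4


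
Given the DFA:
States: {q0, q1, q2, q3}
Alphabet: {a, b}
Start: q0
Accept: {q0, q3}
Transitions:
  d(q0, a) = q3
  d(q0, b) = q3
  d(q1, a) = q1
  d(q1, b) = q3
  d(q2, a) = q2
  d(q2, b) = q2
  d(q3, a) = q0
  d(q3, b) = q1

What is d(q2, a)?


Looking up transition d(q2, a)

q2


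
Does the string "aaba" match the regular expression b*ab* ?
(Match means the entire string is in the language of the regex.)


|string| = 4; first = 'a'; last = 'a'

No, "aaba" does not match b*ab*


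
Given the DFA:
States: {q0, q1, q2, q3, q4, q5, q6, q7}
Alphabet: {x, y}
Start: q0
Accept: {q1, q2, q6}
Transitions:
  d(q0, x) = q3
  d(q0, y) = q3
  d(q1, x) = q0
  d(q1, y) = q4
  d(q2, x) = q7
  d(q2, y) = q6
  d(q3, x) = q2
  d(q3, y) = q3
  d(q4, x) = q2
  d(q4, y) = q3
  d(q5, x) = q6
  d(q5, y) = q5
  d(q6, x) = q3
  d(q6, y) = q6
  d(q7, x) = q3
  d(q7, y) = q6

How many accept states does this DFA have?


Accept states listed: {q1, q2, q6}
Counting: q1(1) q2(2) q6(3)

3


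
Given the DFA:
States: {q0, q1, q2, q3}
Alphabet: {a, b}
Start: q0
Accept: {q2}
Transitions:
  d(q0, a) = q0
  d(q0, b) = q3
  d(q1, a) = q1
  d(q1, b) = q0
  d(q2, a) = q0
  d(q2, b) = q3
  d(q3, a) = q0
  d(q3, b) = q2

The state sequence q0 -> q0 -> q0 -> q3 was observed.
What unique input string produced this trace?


Trace back each transition to find the symbol:
  q0 --[a]--> q0
  q0 --[a]--> q0
  q0 --[b]--> q3

"aab"


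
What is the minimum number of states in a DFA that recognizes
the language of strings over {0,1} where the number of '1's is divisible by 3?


States track (count of '1') mod 3.
Need 3 states: one per remainder 0..2; accept = remainder 0.

3


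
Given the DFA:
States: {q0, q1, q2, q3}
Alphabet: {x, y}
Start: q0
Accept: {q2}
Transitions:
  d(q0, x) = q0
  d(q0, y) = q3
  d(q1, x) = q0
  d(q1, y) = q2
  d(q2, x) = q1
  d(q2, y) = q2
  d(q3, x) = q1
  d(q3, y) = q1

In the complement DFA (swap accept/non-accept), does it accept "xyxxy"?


Trace: q0 -> q0 -> q3 -> q1 -> q0 -> q3
Final: q3
Original accept: {q2}
Complement: q3 is not in original accept

Yes, complement accepts (original rejects)


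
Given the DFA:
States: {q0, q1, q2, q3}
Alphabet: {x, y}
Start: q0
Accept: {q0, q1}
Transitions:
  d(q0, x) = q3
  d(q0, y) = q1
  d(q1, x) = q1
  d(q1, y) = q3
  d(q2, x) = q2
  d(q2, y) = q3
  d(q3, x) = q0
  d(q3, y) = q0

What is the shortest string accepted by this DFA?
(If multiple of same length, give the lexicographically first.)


BFS by string length (lex-first path to each state shown):
  len 0: q0<-""
Found accept state at length 0.

"" (empty string)


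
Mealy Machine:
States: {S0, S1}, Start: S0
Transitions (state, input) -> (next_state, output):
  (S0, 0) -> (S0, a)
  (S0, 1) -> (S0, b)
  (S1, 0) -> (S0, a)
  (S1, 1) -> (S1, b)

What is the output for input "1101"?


Step-by-step:
  (S0, 1) -> (S0, b)
  (S0, 1) -> (S0, b)
  (S0, 0) -> (S0, a)
  (S0, 1) -> (S0, b)

"bbab"


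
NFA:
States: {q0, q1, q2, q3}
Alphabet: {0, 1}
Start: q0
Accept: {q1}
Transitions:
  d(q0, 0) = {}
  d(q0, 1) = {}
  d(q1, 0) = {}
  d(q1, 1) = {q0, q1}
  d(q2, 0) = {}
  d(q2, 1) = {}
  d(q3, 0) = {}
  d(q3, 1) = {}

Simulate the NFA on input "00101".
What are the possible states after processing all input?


Start: {q0}
  --0--> {}
  --0--> {}
  --1--> {}
  --0--> {}
  --1--> {}

{} (empty set, no valid transitions)


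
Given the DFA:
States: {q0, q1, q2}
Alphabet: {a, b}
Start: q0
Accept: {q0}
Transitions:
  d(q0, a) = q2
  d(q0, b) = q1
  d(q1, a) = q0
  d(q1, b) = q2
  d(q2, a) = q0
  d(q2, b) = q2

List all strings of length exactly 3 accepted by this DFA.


All strings of length 3: 8 total
Accepted: 2

"aba", "bba"


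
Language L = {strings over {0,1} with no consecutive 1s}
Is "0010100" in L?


'11' does not occur

Yes, "0010100" is in L


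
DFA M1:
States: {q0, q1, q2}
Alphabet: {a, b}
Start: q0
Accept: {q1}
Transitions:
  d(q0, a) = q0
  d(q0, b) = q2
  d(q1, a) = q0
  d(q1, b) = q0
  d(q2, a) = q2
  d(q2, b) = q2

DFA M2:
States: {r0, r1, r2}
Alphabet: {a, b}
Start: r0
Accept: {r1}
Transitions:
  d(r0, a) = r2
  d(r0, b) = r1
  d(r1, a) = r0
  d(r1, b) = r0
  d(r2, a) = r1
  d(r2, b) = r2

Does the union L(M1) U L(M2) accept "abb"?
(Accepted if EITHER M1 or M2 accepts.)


M1: final=q2 accepted=False
M2: final=r2 accepted=False

No, union rejects (neither accepts)


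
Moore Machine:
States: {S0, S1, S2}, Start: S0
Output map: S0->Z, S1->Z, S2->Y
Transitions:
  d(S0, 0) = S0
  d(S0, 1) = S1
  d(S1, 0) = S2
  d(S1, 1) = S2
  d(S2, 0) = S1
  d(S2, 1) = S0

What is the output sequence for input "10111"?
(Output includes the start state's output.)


Start: S0 (output Z)
  --1--> S1 (output Z)
  --0--> S2 (output Y)
  --1--> S0 (output Z)
  --1--> S1 (output Z)
  --1--> S2 (output Y)

"ZZYZZY"


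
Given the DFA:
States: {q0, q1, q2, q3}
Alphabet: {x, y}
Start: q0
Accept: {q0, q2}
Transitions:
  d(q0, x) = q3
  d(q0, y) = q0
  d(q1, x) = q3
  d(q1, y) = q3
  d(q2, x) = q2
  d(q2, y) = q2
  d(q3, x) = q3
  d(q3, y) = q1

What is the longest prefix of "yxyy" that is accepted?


Run the DFA, marking each prefix where the state is accepting:
  "" -> q0 [accept]
  "y" -> q0 [accept]
  "yx" -> q3 [reject]
  "yxy" -> q1 [reject]
  "yxyy" -> q3 [reject]

"y"


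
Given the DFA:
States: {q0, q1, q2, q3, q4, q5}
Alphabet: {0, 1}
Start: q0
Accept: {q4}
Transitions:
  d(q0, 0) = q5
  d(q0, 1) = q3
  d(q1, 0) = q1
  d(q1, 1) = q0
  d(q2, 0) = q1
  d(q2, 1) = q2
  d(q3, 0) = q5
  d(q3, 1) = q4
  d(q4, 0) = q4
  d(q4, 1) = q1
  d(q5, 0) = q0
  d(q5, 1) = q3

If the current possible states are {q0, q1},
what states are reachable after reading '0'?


Apply transition on '0' from each current state:
  d(q0, 0) = q5
  d(q1, 0) = q1

{q1, q5}


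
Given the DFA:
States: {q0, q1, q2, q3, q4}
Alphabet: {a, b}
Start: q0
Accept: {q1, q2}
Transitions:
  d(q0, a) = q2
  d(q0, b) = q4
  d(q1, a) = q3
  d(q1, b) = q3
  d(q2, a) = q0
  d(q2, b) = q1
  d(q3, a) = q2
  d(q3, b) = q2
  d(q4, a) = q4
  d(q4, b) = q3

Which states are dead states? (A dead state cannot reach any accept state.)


Forward reachability from each state:
  q0 -> reaches accept state q1 (live)
  q1 -> reaches accept state q1 (live)
  q2 -> reaches accept state q1 (live)
  q3 -> reaches accept state q1 (live)
  q4 -> reaches accept state q1 (live)

None (all states can reach an accept state)


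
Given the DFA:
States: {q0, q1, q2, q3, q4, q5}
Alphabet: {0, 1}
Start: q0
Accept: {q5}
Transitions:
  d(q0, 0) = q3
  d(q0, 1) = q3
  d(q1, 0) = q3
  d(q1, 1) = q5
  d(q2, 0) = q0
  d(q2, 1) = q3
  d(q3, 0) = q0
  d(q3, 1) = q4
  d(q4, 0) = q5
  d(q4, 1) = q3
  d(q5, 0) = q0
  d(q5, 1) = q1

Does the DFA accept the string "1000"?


Trace: q0 -> q3 -> q0 -> q3 -> q0
Final state: q0
Accept states: {q5}

No, rejected (final state q0 is not an accept state)


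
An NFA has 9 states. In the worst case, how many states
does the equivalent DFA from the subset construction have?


Subset construction: one DFA state per subset of NFA states.
2^9 = 512

512


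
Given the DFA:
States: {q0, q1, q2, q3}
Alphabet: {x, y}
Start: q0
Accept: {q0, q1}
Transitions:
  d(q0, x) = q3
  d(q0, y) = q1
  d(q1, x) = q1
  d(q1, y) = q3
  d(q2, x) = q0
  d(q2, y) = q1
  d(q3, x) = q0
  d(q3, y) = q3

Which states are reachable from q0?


BFS from q0:
  layer 0: {q0}
  layer 1: {q1, q3}

{q0, q1, q3}


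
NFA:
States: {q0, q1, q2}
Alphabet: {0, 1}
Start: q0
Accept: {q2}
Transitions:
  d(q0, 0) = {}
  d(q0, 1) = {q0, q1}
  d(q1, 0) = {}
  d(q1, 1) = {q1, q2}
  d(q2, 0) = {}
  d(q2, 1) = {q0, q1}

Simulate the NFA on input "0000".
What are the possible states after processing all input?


Start: {q0}
  --0--> {}
  --0--> {}
  --0--> {}
  --0--> {}

{} (empty set, no valid transitions)


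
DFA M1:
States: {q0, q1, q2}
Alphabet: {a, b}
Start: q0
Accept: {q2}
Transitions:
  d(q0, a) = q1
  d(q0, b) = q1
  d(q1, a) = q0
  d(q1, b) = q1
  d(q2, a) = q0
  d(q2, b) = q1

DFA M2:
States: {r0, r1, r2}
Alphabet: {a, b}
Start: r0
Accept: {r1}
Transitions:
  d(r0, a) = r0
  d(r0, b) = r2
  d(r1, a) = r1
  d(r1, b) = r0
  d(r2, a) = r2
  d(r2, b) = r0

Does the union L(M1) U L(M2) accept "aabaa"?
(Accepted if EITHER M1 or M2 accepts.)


M1: final=q1 accepted=False
M2: final=r2 accepted=False

No, union rejects (neither accepts)


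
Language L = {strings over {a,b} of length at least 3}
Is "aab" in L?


length = 3

Yes, "aab" is in L


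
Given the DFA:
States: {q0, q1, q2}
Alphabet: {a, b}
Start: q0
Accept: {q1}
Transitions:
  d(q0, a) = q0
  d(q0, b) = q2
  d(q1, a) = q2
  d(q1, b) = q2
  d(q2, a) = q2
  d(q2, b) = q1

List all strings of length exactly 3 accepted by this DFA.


All strings of length 3: 8 total
Accepted: 2

"abb", "bab"


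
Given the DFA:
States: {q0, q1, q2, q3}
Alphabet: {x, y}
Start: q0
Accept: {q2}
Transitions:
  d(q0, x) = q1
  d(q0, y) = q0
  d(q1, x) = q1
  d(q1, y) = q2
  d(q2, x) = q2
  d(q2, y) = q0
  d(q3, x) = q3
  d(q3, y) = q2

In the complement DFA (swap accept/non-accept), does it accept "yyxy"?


Trace: q0 -> q0 -> q0 -> q1 -> q2
Final: q2
Original accept: {q2}
Complement: q2 is in original accept

No, complement rejects (original accepts)


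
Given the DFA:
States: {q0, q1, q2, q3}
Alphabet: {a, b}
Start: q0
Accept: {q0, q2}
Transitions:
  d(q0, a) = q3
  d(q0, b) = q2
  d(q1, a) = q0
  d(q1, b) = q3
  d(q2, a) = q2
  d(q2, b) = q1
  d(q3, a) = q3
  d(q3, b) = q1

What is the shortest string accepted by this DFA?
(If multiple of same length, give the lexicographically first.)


BFS by string length (lex-first path to each state shown):
  len 0: q0<-""
Found accept state at length 0.

"" (empty string)


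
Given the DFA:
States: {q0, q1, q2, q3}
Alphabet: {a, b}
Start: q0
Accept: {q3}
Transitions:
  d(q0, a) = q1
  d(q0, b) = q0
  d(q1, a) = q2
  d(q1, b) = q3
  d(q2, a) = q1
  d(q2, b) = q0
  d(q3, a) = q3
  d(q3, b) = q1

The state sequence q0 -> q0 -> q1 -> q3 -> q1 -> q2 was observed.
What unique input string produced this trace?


Trace back each transition to find the symbol:
  q0 --[b]--> q0
  q0 --[a]--> q1
  q1 --[b]--> q3
  q3 --[b]--> q1
  q1 --[a]--> q2

"babba"


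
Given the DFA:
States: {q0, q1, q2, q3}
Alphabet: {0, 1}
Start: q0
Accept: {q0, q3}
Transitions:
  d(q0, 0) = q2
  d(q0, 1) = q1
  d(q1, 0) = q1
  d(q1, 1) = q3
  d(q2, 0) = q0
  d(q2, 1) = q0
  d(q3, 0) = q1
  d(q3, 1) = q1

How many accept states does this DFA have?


Accept states listed: {q0, q3}
Counting: q0(1) q3(2)

2


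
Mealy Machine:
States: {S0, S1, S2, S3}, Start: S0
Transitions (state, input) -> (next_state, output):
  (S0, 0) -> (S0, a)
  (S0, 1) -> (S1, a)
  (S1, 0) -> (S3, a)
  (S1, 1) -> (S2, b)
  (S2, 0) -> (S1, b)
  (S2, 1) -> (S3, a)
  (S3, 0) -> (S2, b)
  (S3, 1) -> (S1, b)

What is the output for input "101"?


Step-by-step:
  (S0, 1) -> (S1, a)
  (S1, 0) -> (S3, a)
  (S3, 1) -> (S1, b)

"aab"


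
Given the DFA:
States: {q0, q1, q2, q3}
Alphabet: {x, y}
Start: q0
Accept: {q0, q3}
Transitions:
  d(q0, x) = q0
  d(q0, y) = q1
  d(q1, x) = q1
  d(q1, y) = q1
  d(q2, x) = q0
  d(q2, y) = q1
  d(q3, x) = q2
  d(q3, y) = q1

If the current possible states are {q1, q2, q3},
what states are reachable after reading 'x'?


Apply transition on 'x' from each current state:
  d(q1, x) = q1
  d(q2, x) = q0
  d(q3, x) = q2

{q0, q1, q2}


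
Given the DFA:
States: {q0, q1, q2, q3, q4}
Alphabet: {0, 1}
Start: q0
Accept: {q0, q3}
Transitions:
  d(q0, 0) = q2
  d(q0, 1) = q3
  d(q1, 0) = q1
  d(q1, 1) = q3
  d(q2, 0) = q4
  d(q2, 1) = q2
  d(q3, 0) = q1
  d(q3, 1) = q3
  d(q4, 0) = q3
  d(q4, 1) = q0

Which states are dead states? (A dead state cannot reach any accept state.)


Forward reachability from each state:
  q0 -> reaches accept state q0 (live)
  q1 -> reaches accept state q3 (live)
  q2 -> reaches accept state q0 (live)
  q3 -> reaches accept state q3 (live)
  q4 -> reaches accept state q0 (live)

None (all states can reach an accept state)


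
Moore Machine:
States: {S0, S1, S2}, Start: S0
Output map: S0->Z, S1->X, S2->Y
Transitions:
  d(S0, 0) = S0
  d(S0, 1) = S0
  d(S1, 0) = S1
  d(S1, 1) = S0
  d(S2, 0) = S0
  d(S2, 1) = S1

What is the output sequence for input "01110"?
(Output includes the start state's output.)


Start: S0 (output Z)
  --0--> S0 (output Z)
  --1--> S0 (output Z)
  --1--> S0 (output Z)
  --1--> S0 (output Z)
  --0--> S0 (output Z)

"ZZZZZZ"


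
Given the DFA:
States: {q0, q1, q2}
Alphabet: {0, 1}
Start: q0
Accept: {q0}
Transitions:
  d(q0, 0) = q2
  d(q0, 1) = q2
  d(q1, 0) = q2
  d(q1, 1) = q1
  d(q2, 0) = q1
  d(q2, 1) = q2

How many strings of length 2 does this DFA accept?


Enumerating all length-2 strings:
  "00" -> q1 [reject]
  "01" -> q2 [reject]
  "10" -> q1 [reject]
  "11" -> q2 [reject]

0 out of 4


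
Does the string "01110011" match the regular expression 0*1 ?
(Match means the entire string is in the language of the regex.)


|string| = 8; first = '0'; last = '1'

No, "01110011" does not match 0*1


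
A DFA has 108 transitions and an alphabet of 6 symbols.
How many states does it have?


Each state has exactly one transition per symbol.
states = transitions / |alphabet| = 108 / 6 = 18

18


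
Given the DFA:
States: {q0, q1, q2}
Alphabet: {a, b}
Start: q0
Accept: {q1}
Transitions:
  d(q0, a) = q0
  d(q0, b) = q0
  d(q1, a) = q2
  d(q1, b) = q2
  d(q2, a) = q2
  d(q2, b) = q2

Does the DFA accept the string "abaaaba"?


Trace: q0 -> q0 -> q0 -> q0 -> q0 -> q0 -> q0 -> q0
Final state: q0
Accept states: {q1}

No, rejected (final state q0 is not an accept state)


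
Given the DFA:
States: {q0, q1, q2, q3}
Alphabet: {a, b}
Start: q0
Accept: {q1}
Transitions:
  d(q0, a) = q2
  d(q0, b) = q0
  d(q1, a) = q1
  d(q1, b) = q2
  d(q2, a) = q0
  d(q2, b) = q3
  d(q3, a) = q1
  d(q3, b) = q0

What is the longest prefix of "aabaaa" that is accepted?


Run the DFA, marking each prefix where the state is accepting:
  "" -> q0 [reject]
  "a" -> q2 [reject]
  "aa" -> q0 [reject]
  "aab" -> q0 [reject]
  "aaba" -> q2 [reject]
  "aabaa" -> q0 [reject]
  "aabaaa" -> q2 [reject]

No prefix is accepted


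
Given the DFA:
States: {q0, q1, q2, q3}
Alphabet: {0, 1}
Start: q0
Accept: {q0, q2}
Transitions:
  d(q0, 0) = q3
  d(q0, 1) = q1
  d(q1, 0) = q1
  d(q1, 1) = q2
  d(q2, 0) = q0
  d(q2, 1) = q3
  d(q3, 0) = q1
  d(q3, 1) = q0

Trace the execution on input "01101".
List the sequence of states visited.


Input: 01101
d(q0, 0) = q3
d(q3, 1) = q0
d(q0, 1) = q1
d(q1, 0) = q1
d(q1, 1) = q2


q0 -> q3 -> q0 -> q1 -> q1 -> q2


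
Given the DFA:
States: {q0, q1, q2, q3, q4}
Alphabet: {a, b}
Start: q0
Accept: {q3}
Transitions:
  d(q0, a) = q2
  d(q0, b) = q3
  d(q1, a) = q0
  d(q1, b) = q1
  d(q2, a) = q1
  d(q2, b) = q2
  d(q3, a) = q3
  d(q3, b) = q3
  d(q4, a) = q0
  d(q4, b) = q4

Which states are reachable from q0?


BFS from q0:
  layer 0: {q0}
  layer 1: {q2, q3}
  layer 2: {q1}

{q0, q1, q2, q3}


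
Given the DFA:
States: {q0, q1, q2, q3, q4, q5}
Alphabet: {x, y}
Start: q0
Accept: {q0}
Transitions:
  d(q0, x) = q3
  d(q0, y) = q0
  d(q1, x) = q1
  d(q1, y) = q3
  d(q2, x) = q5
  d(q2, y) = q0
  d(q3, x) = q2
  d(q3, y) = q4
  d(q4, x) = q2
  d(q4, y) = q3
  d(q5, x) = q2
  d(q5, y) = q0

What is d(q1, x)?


Looking up transition d(q1, x)

q1


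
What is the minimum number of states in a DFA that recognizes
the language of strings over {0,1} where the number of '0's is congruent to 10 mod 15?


States track (count of '0') mod 15.
Need 15 states: one per remainder 0..14; accept = remainder 10.

15


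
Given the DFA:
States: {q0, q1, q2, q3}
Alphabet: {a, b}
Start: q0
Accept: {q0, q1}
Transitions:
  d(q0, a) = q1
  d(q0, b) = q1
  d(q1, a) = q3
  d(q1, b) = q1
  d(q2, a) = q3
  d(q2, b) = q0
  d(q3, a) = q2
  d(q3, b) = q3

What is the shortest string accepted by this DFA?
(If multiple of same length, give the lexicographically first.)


BFS by string length (lex-first path to each state shown):
  len 0: q0<-""
Found accept state at length 0.

"" (empty string)


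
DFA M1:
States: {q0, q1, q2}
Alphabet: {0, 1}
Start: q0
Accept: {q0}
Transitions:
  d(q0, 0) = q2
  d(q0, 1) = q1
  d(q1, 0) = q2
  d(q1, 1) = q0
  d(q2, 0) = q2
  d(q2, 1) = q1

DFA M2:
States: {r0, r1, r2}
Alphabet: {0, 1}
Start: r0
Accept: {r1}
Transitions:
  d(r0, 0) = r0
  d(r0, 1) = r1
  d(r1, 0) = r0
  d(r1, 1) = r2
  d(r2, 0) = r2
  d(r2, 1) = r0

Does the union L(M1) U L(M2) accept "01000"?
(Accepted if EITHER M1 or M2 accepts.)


M1: final=q2 accepted=False
M2: final=r0 accepted=False

No, union rejects (neither accepts)


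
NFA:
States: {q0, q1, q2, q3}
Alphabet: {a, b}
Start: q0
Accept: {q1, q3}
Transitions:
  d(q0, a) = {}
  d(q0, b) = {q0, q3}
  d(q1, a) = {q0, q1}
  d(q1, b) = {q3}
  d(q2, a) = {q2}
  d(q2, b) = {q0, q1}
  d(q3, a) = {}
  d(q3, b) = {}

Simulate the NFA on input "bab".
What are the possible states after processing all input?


Start: {q0}
  --b--> {q0, q3}
  --a--> {}
  --b--> {}

{} (empty set, no valid transitions)


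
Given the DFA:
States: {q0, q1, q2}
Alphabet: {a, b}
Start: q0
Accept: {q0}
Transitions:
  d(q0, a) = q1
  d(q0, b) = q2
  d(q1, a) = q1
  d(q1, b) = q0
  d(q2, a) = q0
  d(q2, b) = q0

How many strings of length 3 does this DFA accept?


Enumerating all length-3 strings:
  "aaa" -> q1 [reject]
  "aab" -> q0 [accept]
  "aba" -> q1 [reject]
  "abb" -> q2 [reject]
  "baa" -> q1 [reject]
  "bab" -> q2 [reject]
  "bba" -> q1 [reject]
  "bbb" -> q2 [reject]

1 out of 8


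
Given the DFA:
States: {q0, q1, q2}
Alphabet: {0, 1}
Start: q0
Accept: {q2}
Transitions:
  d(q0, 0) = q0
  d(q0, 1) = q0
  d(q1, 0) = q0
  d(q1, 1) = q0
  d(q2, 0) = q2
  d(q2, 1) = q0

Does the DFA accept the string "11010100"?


Trace: q0 -> q0 -> q0 -> q0 -> q0 -> q0 -> q0 -> q0 -> q0
Final state: q0
Accept states: {q2}

No, rejected (final state q0 is not an accept state)


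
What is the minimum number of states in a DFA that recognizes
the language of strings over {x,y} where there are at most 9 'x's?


States: count = 0, 1, ..., 9 (all accepting; 10 states), plus a dead state for count > 9.
Total: 10 + 1 = 11.

11


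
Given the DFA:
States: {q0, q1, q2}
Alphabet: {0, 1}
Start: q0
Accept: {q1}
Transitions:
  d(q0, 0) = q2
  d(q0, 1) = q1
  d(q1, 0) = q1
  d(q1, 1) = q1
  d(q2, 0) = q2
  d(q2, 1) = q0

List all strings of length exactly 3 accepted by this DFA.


All strings of length 3: 8 total
Accepted: 5

"011", "100", "101", "110", "111"


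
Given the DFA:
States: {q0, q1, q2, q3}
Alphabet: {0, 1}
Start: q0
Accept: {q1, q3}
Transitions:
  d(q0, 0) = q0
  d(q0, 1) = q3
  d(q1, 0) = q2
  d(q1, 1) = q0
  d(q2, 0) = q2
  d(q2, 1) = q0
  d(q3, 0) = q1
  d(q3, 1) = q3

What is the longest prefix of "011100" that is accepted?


Run the DFA, marking each prefix where the state is accepting:
  "" -> q0 [reject]
  "0" -> q0 [reject]
  "01" -> q3 [accept]
  "011" -> q3 [accept]
  "0111" -> q3 [accept]
  "01110" -> q1 [accept]
  "011100" -> q2 [reject]

"01110"


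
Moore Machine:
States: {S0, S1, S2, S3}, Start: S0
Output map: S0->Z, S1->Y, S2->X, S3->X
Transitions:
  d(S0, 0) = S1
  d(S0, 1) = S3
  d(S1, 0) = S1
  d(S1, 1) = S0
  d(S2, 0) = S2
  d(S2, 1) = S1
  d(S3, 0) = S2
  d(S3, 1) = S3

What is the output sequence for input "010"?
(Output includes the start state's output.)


Start: S0 (output Z)
  --0--> S1 (output Y)
  --1--> S0 (output Z)
  --0--> S1 (output Y)

"ZYZY"


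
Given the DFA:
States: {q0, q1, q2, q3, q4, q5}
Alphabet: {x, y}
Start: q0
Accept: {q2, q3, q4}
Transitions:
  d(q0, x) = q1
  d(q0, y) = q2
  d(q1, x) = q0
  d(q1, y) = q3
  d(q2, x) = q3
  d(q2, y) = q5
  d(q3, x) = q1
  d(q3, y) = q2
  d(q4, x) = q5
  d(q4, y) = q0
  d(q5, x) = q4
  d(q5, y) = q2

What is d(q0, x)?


Looking up transition d(q0, x)

q1


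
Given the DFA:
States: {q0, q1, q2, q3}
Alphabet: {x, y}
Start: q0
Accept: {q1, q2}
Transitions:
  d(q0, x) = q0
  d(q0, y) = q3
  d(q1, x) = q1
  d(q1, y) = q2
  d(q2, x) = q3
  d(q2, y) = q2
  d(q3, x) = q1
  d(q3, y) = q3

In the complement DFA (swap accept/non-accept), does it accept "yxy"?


Trace: q0 -> q3 -> q1 -> q2
Final: q2
Original accept: {q1, q2}
Complement: q2 is in original accept

No, complement rejects (original accepts)


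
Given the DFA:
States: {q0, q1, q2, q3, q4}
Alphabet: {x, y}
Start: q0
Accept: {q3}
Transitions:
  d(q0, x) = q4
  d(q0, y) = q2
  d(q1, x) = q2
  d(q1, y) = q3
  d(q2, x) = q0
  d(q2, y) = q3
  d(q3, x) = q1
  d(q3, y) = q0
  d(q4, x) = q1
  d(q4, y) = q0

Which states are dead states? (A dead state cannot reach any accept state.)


Forward reachability from each state:
  q0 -> reaches accept state q3 (live)
  q1 -> reaches accept state q3 (live)
  q2 -> reaches accept state q3 (live)
  q3 -> reaches accept state q3 (live)
  q4 -> reaches accept state q3 (live)

None (all states can reach an accept state)


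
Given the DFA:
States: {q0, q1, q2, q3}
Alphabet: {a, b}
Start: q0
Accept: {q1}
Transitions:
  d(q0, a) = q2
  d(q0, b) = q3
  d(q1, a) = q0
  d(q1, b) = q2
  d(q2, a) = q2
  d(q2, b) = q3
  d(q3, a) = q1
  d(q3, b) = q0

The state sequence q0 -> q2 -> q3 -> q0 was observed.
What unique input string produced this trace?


Trace back each transition to find the symbol:
  q0 --[a]--> q2
  q2 --[b]--> q3
  q3 --[b]--> q0

"abb"


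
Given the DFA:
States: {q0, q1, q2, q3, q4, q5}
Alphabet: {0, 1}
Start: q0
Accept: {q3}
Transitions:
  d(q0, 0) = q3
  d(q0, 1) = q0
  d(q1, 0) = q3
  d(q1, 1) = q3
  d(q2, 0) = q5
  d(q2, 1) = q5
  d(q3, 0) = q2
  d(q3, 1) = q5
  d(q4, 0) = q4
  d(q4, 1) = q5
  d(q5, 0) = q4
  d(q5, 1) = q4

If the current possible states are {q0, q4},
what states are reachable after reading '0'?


Apply transition on '0' from each current state:
  d(q0, 0) = q3
  d(q4, 0) = q4

{q3, q4}


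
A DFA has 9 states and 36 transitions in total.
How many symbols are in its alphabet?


Each state has exactly one transition per symbol.
|alphabet| = transitions / states = 36 / 9 = 4

4


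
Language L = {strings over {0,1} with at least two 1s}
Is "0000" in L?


count('1') = 0

No, "0000" is not in L


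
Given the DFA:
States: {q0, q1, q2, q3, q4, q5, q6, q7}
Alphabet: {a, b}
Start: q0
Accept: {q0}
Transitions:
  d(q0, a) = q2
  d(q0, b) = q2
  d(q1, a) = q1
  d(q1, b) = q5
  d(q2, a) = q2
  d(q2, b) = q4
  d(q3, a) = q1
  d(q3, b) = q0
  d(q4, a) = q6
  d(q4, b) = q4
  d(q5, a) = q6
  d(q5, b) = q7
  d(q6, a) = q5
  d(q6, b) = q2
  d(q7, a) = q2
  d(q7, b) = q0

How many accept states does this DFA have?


Accept states listed: {q0}
Counting: q0(1)

1


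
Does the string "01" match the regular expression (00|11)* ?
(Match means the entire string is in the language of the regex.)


|string| = 2; first = '0'; last = '1'

No, "01" does not match (00|11)*


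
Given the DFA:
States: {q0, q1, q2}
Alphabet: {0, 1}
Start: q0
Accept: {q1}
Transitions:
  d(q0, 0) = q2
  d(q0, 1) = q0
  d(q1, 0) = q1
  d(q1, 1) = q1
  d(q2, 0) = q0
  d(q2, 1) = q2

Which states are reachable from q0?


BFS from q0:
  layer 0: {q0}
  layer 1: {q2}

{q0, q2}


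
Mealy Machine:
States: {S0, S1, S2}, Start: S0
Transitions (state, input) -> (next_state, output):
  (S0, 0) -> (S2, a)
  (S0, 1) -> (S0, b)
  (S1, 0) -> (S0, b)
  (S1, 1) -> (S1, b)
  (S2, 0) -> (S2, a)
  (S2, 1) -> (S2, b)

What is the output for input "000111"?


Step-by-step:
  (S0, 0) -> (S2, a)
  (S2, 0) -> (S2, a)
  (S2, 0) -> (S2, a)
  (S2, 1) -> (S2, b)
  (S2, 1) -> (S2, b)
  (S2, 1) -> (S2, b)

"aaabbb"


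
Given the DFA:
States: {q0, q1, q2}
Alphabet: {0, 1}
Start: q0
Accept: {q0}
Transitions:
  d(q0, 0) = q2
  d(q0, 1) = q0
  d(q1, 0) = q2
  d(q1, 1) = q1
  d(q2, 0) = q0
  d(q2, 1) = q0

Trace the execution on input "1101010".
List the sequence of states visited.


Input: 1101010
d(q0, 1) = q0
d(q0, 1) = q0
d(q0, 0) = q2
d(q2, 1) = q0
d(q0, 0) = q2
d(q2, 1) = q0
d(q0, 0) = q2


q0 -> q0 -> q0 -> q2 -> q0 -> q2 -> q0 -> q2


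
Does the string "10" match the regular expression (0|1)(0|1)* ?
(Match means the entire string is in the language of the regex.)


|string| = 2; first = '1'; last = '0'

Yes, "10" matches (0|1)(0|1)*


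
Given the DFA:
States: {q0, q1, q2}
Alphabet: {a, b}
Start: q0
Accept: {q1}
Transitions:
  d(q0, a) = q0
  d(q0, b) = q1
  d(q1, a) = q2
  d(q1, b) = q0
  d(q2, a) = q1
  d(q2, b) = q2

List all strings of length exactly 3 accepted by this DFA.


All strings of length 3: 8 total
Accepted: 3

"aab", "baa", "bbb"


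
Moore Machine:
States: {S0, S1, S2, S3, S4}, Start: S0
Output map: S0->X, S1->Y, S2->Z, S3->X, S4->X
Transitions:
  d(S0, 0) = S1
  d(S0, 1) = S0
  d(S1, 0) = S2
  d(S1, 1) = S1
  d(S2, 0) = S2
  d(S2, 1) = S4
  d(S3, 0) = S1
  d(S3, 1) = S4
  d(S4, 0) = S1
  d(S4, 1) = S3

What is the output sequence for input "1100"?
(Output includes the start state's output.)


Start: S0 (output X)
  --1--> S0 (output X)
  --1--> S0 (output X)
  --0--> S1 (output Y)
  --0--> S2 (output Z)

"XXXYZ"


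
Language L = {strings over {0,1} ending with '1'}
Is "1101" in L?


last symbol = '1'

Yes, "1101" is in L


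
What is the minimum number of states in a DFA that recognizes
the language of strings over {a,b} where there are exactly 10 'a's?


States: count = 0, 1, ..., 10 (that's 11 states), plus a dead state for count > 10.
Total: 11 + 1 = 12. Accept = count-10 state.

12


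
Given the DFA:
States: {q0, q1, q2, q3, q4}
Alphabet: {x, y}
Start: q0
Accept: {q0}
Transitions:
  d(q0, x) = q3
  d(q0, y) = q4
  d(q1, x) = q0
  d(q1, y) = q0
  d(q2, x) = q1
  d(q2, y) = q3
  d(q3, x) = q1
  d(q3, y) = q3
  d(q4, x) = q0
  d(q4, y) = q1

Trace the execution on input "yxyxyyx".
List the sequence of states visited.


Input: yxyxyyx
d(q0, y) = q4
d(q4, x) = q0
d(q0, y) = q4
d(q4, x) = q0
d(q0, y) = q4
d(q4, y) = q1
d(q1, x) = q0


q0 -> q4 -> q0 -> q4 -> q0 -> q4 -> q1 -> q0


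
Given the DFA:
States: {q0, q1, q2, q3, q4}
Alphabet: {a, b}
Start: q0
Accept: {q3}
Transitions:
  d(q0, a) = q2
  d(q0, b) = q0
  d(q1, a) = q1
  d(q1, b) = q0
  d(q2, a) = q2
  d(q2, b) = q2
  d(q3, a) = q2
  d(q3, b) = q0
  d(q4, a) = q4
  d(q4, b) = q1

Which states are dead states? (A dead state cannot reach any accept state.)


Forward reachability from each state:
  q0 -> reaches {q0, q2}, no accept state (dead)
  q1 -> reaches {q0, q1, q2}, no accept state (dead)
  q2 -> reaches {q2}, no accept state (dead)
  q3 -> reaches accept state q3 (live)
  q4 -> reaches {q0, q1, q2, q4}, no accept state (dead)

{q0, q1, q2, q4}


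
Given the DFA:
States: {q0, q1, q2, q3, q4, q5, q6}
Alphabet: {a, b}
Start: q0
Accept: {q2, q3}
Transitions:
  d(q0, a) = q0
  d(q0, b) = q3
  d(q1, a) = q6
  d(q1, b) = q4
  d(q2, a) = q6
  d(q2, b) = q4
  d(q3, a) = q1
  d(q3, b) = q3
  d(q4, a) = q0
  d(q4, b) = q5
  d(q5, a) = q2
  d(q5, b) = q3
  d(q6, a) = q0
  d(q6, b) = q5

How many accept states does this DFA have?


Accept states listed: {q2, q3}
Counting: q2(1) q3(2)

2
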